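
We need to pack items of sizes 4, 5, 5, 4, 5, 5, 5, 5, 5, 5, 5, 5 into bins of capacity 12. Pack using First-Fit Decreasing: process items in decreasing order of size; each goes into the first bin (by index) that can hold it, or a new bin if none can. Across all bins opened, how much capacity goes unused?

14

Sorted descending: 5, 5, 5, 5, 5, 5, 5, 5, 5, 5, 4, 4.
5 → bin 1 (remaining 7)
5 → bin 1 (remaining 2)
5 → bin 2 (remaining 7)
5 → bin 2 (remaining 2)
5 → bin 3 (remaining 7)
5 → bin 3 (remaining 2)
5 → bin 4 (remaining 7)
5 → bin 4 (remaining 2)
5 → bin 5 (remaining 7)
5 → bin 5 (remaining 2)
4 → bin 6 (remaining 8)
4 → bin 6 (remaining 4)
6 bins × 12 = 72; used 58; unused 14.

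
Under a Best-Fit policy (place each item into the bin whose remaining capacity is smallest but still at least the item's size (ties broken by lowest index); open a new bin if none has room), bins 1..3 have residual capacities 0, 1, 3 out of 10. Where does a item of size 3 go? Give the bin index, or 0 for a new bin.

Bins with room: bin 3 (3).
Tightest fit is bin 3 with 3 free.

3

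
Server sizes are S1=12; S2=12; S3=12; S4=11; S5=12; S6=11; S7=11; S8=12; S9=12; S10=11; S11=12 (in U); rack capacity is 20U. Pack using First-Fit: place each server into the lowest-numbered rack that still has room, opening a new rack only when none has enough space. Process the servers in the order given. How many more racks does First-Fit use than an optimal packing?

First-Fit: [12] [12] [12] [11] [12] [11] [11] [12] [12] [11] [12] → 11 racks.
11 servers exceed 10U (half the capacity), and no two of those can share a rack, so at least 11 racks are needed.
So 11 is already optimal.

0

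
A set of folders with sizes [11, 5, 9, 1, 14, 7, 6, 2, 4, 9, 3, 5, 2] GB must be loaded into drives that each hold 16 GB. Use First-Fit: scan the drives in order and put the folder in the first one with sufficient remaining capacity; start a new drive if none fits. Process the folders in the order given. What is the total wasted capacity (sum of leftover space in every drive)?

11 GB → drive 1 (remaining 5 GB)
5 GB → drive 1 (remaining 0 GB)
9 GB → drive 2 (remaining 7 GB)
1 GB → drive 2 (remaining 6 GB)
14 GB → drive 3 (remaining 2 GB)
7 GB → drive 4 (remaining 9 GB)
6 GB → drive 2 (remaining 0 GB)
2 GB → drive 3 (remaining 0 GB)
4 GB → drive 4 (remaining 5 GB)
9 GB → drive 5 (remaining 7 GB)
3 GB → drive 4 (remaining 2 GB)
5 GB → drive 5 (remaining 2 GB)
2 GB → drive 4 (remaining 0 GB)
5 drives × 16 GB = 80 GB; used 78 GB; unused 2 GB.

2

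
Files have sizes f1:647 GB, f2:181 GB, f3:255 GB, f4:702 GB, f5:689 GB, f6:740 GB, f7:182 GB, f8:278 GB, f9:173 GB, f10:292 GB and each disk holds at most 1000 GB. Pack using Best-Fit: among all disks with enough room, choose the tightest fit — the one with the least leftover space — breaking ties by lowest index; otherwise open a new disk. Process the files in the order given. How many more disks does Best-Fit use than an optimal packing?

0

Best-Fit: [647,181] [255,702] [689,278] [740,182] [173,292] → 5 disks.
Total size 4139 GB; any packing needs at least ⌈4139/1000⌉ = 5 disks.
So 5 is already optimal.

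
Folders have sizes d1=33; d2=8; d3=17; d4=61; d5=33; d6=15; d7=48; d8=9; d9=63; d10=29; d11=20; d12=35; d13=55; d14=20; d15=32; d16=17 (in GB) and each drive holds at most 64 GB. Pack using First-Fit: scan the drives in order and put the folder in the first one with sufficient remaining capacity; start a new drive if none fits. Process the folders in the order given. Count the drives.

9 drives

d1 (33 GB) → drive 1 (remaining 31 GB)
d2 (8 GB) → drive 1 (remaining 23 GB)
d3 (17 GB) → drive 1 (remaining 6 GB)
d4 (61 GB) → drive 2 (remaining 3 GB)
d5 (33 GB) → drive 3 (remaining 31 GB)
d6 (15 GB) → drive 3 (remaining 16 GB)
d7 (48 GB) → drive 4 (remaining 16 GB)
d8 (9 GB) → drive 3 (remaining 7 GB)
d9 (63 GB) → drive 5 (remaining 1 GB)
d10 (29 GB) → drive 6 (remaining 35 GB)
d11 (20 GB) → drive 6 (remaining 15 GB)
d12 (35 GB) → drive 7 (remaining 29 GB)
d13 (55 GB) → drive 8 (remaining 9 GB)
d14 (20 GB) → drive 7 (remaining 9 GB)
d15 (32 GB) → drive 9 (remaining 32 GB)
d16 (17 GB) → drive 9 (remaining 15 GB)
Final drives: [33,8,17] [61] [33,15,9] [48] [63] [29,20] [35,20] [55] [32,17].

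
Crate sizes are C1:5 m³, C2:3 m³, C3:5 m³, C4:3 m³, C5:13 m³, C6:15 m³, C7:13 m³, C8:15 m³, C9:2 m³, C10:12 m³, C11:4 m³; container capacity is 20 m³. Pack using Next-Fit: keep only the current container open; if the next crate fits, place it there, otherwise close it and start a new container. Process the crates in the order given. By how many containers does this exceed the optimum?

1

Next-Fit: [5,3,5,3] [13] [15] [13] [15,2] [12,4] → 6 containers.
Total size 90 m³; any packing needs at least ⌈90/20⌉ = 5 containers.
An optimal packing achieves that bound: [15,5] [15,5] [13,4,3] [13,3,2] [12] → 5 containers.
Excess: 6 − 5 = 1.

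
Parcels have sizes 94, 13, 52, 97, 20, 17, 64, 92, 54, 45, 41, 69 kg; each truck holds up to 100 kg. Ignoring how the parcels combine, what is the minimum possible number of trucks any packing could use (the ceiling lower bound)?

7

Total size = 94 + 13 + 52 + 97 + 20 + 17 + 64 + 92 + 54 + 45 + 41 + 69 = 658 kg.
⌈658 / 100⌉ = 7.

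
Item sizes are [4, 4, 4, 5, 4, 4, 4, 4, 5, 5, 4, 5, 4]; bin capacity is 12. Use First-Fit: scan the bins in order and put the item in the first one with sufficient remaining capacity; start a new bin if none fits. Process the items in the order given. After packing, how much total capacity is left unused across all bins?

bin 1: place 4, 8 left
bin 1: place 4, 4 left
bin 1: place 4, 0 left
bin 2: place 5, 7 left
bin 2: place 4, 3 left
bin 3: place 4, 8 left
bin 3: place 4, 4 left
bin 3: place 4, 0 left
bin 4: place 5, 7 left
bin 4: place 5, 2 left
bin 5: place 4, 8 left
bin 5: place 5, 3 left
bin 6: place 4, 8 left
6 bins × 12 = 72; used 56; unused 16.

16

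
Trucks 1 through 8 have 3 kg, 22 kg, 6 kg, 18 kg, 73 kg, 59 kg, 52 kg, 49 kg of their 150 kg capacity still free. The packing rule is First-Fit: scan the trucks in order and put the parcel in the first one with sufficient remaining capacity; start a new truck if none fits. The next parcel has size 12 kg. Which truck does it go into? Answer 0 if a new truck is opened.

Trucks with room: truck 2 (22 kg), truck 4 (18 kg), truck 5 (73 kg), truck 6 (59 kg), truck 7 (52 kg), truck 8 (49 kg).
The first with room is truck 2.

2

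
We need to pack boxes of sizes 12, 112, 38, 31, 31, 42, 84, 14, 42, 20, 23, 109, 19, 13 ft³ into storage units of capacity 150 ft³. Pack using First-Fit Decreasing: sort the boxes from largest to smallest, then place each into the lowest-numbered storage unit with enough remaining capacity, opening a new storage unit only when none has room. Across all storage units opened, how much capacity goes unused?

160

Sorted descending: 112, 109, 84, 42, 42, 38, 31, 31, 23, 20, 19, 14, 13, 12.
Put 112 ft³ in storage unit 1; 38 ft³ remain.
Put 109 ft³ in storage unit 2; 41 ft³ remain.
Put 84 ft³ in storage unit 3; 66 ft³ remain.
Put 42 ft³ in storage unit 3; 24 ft³ remain.
Put 42 ft³ in storage unit 4; 108 ft³ remain.
Put 38 ft³ in storage unit 1; 0 ft³ remain.
Put 31 ft³ in storage unit 2; 10 ft³ remain.
Put 31 ft³ in storage unit 4; 77 ft³ remain.
Put 23 ft³ in storage unit 3; 1 ft³ remain.
Put 20 ft³ in storage unit 4; 57 ft³ remain.
Put 19 ft³ in storage unit 4; 38 ft³ remain.
Put 14 ft³ in storage unit 4; 24 ft³ remain.
Put 13 ft³ in storage unit 4; 11 ft³ remain.
Put 12 ft³ in storage unit 5; 138 ft³ remain.
5 storage units × 150 ft³ = 750 ft³; used 590 ft³; unused 160 ft³.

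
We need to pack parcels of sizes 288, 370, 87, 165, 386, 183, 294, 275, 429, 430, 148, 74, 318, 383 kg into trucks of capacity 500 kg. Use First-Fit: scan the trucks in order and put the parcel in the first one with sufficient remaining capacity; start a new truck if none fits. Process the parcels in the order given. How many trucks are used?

truck 1: place 288 kg, 212 kg left
truck 2: place 370 kg, 130 kg left
truck 1: place 87 kg, 125 kg left
truck 3: place 165 kg, 335 kg left
truck 4: place 386 kg, 114 kg left
truck 3: place 183 kg, 152 kg left
truck 5: place 294 kg, 206 kg left
truck 6: place 275 kg, 225 kg left
truck 7: place 429 kg, 71 kg left
truck 8: place 430 kg, 70 kg left
truck 3: place 148 kg, 4 kg left
truck 1: place 74 kg, 51 kg left
truck 9: place 318 kg, 182 kg left
truck 10: place 383 kg, 117 kg left
Final trucks: [288,87,74] [370] [165,183,148] [386] [294] [275] [429] [430] [318] [383].

10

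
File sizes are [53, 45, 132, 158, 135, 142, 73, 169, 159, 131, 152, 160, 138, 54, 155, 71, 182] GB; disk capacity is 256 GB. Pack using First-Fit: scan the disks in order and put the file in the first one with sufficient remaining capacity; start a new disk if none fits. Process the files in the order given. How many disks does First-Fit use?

disk 1: place 53 GB, 203 GB left
disk 1: place 45 GB, 158 GB left
disk 1: place 132 GB, 26 GB left
disk 2: place 158 GB, 98 GB left
disk 3: place 135 GB, 121 GB left
disk 4: place 142 GB, 114 GB left
disk 2: place 73 GB, 25 GB left
disk 5: place 169 GB, 87 GB left
disk 6: place 159 GB, 97 GB left
disk 7: place 131 GB, 125 GB left
disk 8: place 152 GB, 104 GB left
disk 9: place 160 GB, 96 GB left
disk 10: place 138 GB, 118 GB left
disk 3: place 54 GB, 67 GB left
disk 11: place 155 GB, 101 GB left
disk 4: place 71 GB, 43 GB left
disk 12: place 182 GB, 74 GB left
Final disks: [53,45,132] [158,73] [135,54] [142,71] [169] [159] [131] [152] [160] [138] [155] [182].

12 disks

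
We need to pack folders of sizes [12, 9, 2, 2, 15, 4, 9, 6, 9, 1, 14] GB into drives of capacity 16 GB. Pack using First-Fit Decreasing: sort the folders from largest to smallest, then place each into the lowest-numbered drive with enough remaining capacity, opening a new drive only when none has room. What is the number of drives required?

Sorted descending: 15, 14, 12, 9, 9, 9, 6, 4, 2, 2, 1.
Put 15 GB in drive 1; 1 GB remain.
Put 14 GB in drive 2; 2 GB remain.
Put 12 GB in drive 3; 4 GB remain.
Put 9 GB in drive 4; 7 GB remain.
Put 9 GB in drive 5; 7 GB remain.
Put 9 GB in drive 6; 7 GB remain.
Put 6 GB in drive 4; 1 GB remain.
Put 4 GB in drive 3; 0 GB remain.
Put 2 GB in drive 2; 0 GB remain.
Put 2 GB in drive 5; 5 GB remain.
Put 1 GB in drive 1; 0 GB remain.
Final drives: [15,1] [14,2] [12,4] [9,6] [9,2] [9].

6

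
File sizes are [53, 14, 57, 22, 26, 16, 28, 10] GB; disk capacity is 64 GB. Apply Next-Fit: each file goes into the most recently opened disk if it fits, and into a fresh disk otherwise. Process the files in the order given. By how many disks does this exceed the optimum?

1

Next-Fit: [53] [14] [57] [22,26,16] [28,10] → 5 disks.
Total size 226 GB; any packing needs at least ⌈226/64⌉ = 4 disks.
An optimal packing achieves that bound: [57] [53,10] [28,26] [22,16,14] → 4 disks.
Excess: 5 − 4 = 1.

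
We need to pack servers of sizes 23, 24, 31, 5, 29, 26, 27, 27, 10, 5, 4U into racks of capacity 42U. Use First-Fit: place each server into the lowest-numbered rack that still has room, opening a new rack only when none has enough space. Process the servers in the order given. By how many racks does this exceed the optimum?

First-Fit: [23,5,10,4] [24,5] [31] [29] [26] [27] [27] → 7 racks.
7 servers exceed 21U (half the capacity), and no two of those can share a rack, so at least 7 racks are needed.
So 7 is already optimal.

0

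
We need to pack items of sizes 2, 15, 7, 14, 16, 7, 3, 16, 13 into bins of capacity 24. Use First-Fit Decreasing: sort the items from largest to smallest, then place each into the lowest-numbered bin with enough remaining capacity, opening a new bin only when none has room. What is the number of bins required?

Sorted descending: 16, 16, 15, 14, 13, 7, 7, 3, 2.
Put 16 in bin 1; 8 remain.
Put 16 in bin 2; 8 remain.
Put 15 in bin 3; 9 remain.
Put 14 in bin 4; 10 remain.
Put 13 in bin 5; 11 remain.
Put 7 in bin 1; 1 remain.
Put 7 in bin 2; 1 remain.
Put 3 in bin 3; 6 remain.
Put 2 in bin 3; 4 remain.
Final bins: [16,7] [16,7] [15,3,2] [14] [13].

5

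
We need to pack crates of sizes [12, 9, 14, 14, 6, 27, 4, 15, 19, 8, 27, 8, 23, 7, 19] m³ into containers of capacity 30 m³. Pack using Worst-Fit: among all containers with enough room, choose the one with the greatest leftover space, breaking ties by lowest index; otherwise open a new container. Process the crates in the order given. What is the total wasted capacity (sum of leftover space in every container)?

28

container 1: place 12 m³, 18 m³ left
container 1: place 9 m³, 9 m³ left
container 2: place 14 m³, 16 m³ left
container 2: place 14 m³, 2 m³ left
container 1: place 6 m³, 3 m³ left
container 3: place 27 m³, 3 m³ left
container 4: place 4 m³, 26 m³ left
container 4: place 15 m³, 11 m³ left
container 5: place 19 m³, 11 m³ left
container 4: place 8 m³, 3 m³ left
container 6: place 27 m³, 3 m³ left
container 5: place 8 m³, 3 m³ left
container 7: place 23 m³, 7 m³ left
container 7: place 7 m³, 0 m³ left
container 8: place 19 m³, 11 m³ left
8 containers × 30 m³ = 240 m³; used 212 m³; unused 28 m³.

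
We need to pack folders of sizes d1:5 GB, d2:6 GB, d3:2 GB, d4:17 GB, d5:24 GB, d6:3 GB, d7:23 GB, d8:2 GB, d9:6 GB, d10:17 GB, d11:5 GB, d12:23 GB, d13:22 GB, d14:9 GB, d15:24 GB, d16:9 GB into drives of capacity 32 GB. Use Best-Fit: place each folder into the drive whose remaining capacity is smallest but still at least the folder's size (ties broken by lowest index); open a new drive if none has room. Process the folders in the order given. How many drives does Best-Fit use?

7 drives

Put d1 (5 GB) in drive 1; 27 GB remain.
Put d2 (6 GB) in drive 1; 21 GB remain.
Put d3 (2 GB) in drive 1; 19 GB remain.
Put d4 (17 GB) in drive 1; 2 GB remain.
Put d5 (24 GB) in drive 2; 8 GB remain.
Put d6 (3 GB) in drive 2; 5 GB remain.
Put d7 (23 GB) in drive 3; 9 GB remain.
Put d8 (2 GB) in drive 1; 0 GB remain.
Put d9 (6 GB) in drive 3; 3 GB remain.
Put d10 (17 GB) in drive 4; 15 GB remain.
Put d11 (5 GB) in drive 2; 0 GB remain.
Put d12 (23 GB) in drive 5; 9 GB remain.
Put d13 (22 GB) in drive 6; 10 GB remain.
Put d14 (9 GB) in drive 5; 0 GB remain.
Put d15 (24 GB) in drive 7; 8 GB remain.
Put d16 (9 GB) in drive 6; 1 GB remain.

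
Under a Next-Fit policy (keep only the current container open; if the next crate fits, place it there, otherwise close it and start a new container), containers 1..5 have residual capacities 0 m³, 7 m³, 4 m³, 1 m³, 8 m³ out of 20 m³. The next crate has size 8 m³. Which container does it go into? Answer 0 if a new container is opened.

Next-Fit only looks at container 5, which has 8 m³ free.
8 m³ fits there.

5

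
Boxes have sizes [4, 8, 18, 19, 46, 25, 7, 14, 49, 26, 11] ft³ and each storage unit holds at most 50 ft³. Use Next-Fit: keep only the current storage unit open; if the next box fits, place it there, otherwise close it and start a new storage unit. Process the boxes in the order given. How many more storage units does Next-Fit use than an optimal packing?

Next-Fit: [4,8,18,19] [46] [25,7,14] [49] [26,11] → 5 storage units.
Total size 227 ft³; any packing needs at least ⌈227/50⌉ = 5 storage units.
So 5 is already optimal.

0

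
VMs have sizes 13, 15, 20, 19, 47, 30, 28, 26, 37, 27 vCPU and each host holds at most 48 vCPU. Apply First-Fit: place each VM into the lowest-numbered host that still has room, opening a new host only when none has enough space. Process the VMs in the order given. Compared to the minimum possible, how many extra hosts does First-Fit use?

First-Fit: [13,15,20] [19,28] [47] [30] [26] [37] [27] → 7 hosts.
Total size 262 vCPU; any packing needs at least ⌈262/48⌉ = 6 hosts.
An optimal packing achieves that bound: [47] [37] [30,15] [28,20] [27,19] [26,13] → 6 hosts.
Excess: 7 − 6 = 1.

1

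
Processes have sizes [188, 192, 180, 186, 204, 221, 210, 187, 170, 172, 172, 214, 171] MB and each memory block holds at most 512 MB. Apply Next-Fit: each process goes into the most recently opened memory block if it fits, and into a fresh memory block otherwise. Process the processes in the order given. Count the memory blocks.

Put 188 MB in memory block 1; 324 MB remain.
Put 192 MB in memory block 1; 132 MB remain.
Put 180 MB in memory block 2; 332 MB remain.
Put 186 MB in memory block 2; 146 MB remain.
Put 204 MB in memory block 3; 308 MB remain.
Put 221 MB in memory block 3; 87 MB remain.
Put 210 MB in memory block 4; 302 MB remain.
Put 187 MB in memory block 4; 115 MB remain.
Put 170 MB in memory block 5; 342 MB remain.
Put 172 MB in memory block 5; 170 MB remain.
Put 172 MB in memory block 6; 340 MB remain.
Put 214 MB in memory block 6; 126 MB remain.
Put 171 MB in memory block 7; 341 MB remain.
Final memory blocks: [188,192] [180,186] [204,221] [210,187] [170,172] [172,214] [171].

7 memory blocks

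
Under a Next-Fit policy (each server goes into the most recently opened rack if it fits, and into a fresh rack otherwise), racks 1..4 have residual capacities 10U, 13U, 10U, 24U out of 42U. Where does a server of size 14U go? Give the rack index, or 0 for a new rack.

Next-Fit only looks at rack 4, which has 24U free.
14U fits there.

4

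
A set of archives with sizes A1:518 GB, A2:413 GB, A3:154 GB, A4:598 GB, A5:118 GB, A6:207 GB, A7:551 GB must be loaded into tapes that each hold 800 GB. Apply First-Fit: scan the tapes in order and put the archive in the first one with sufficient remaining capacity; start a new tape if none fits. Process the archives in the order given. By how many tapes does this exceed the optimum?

0

First-Fit: [518,154,118] [413,207] [598] [551] → 4 tapes.
Total size 2559 GB; any packing needs at least ⌈2559/800⌉ = 4 tapes.
So 4 is already optimal.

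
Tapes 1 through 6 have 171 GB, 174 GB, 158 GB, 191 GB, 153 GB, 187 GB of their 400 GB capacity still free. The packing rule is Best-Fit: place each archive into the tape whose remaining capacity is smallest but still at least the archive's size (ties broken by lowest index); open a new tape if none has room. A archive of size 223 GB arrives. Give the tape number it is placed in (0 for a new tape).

No tape has ≥ 223 GB free, so a new tape is opened.

0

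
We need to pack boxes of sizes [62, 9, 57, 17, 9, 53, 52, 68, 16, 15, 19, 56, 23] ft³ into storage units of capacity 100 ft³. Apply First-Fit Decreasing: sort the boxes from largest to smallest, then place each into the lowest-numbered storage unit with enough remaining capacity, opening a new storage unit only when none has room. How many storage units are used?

Sorted descending: 68, 62, 57, 56, 53, 52, 23, 19, 17, 16, 15, 9, 9.
storage unit 1: place 68 ft³, 32 ft³ left
storage unit 2: place 62 ft³, 38 ft³ left
storage unit 3: place 57 ft³, 43 ft³ left
storage unit 4: place 56 ft³, 44 ft³ left
storage unit 5: place 53 ft³, 47 ft³ left
storage unit 6: place 52 ft³, 48 ft³ left
storage unit 1: place 23 ft³, 9 ft³ left
storage unit 2: place 19 ft³, 19 ft³ left
storage unit 2: place 17 ft³, 2 ft³ left
storage unit 3: place 16 ft³, 27 ft³ left
storage unit 3: place 15 ft³, 12 ft³ left
storage unit 1: place 9 ft³, 0 ft³ left
storage unit 3: place 9 ft³, 3 ft³ left
Final storage units: [68,23,9] [62,19,17] [57,16,15,9] [56] [53] [52].

6 storage units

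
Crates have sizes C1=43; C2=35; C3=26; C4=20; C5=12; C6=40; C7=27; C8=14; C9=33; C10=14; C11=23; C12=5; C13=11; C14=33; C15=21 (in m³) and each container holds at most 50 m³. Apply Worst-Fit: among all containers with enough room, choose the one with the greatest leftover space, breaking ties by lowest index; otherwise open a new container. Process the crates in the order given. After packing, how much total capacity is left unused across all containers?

Put C1 (43 m³) in container 1; 7 m³ remain.
Put C2 (35 m³) in container 2; 15 m³ remain.
Put C3 (26 m³) in container 3; 24 m³ remain.
Put C4 (20 m³) in container 3; 4 m³ remain.
Put C5 (12 m³) in container 2; 3 m³ remain.
Put C6 (40 m³) in container 4; 10 m³ remain.
Put C7 (27 m³) in container 5; 23 m³ remain.
Put C8 (14 m³) in container 5; 9 m³ remain.
Put C9 (33 m³) in container 6; 17 m³ remain.
Put C10 (14 m³) in container 6; 3 m³ remain.
Put C11 (23 m³) in container 7; 27 m³ remain.
Put C12 (5 m³) in container 7; 22 m³ remain.
Put C13 (11 m³) in container 7; 11 m³ remain.
Put C14 (33 m³) in container 8; 17 m³ remain.
Put C15 (21 m³) in container 9; 29 m³ remain.
9 containers × 50 m³ = 450 m³; used 357 m³; unused 93 m³.

93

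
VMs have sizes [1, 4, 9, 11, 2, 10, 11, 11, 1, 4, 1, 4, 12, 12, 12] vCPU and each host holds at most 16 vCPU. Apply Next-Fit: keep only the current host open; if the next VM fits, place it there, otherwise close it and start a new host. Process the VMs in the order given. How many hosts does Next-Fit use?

host 1: place 1 vCPU, 15 vCPU left
host 1: place 4 vCPU, 11 vCPU left
host 1: place 9 vCPU, 2 vCPU left
host 2: place 11 vCPU, 5 vCPU left
host 2: place 2 vCPU, 3 vCPU left
host 3: place 10 vCPU, 6 vCPU left
host 4: place 11 vCPU, 5 vCPU left
host 5: place 11 vCPU, 5 vCPU left
host 5: place 1 vCPU, 4 vCPU left
host 5: place 4 vCPU, 0 vCPU left
host 6: place 1 vCPU, 15 vCPU left
host 6: place 4 vCPU, 11 vCPU left
host 7: place 12 vCPU, 4 vCPU left
host 8: place 12 vCPU, 4 vCPU left
host 9: place 12 vCPU, 4 vCPU left

9 hosts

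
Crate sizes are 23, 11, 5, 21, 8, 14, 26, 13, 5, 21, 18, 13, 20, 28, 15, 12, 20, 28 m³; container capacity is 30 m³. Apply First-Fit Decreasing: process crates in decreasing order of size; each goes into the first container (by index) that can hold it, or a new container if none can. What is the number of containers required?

Sorted descending: 28, 28, 26, 23, 21, 21, 20, 20, 18, 15, 14, 13, 13, 12, 11, 8, 5, 5.
28 m³ → container 1 (remaining 2 m³)
28 m³ → container 2 (remaining 2 m³)
26 m³ → container 3 (remaining 4 m³)
23 m³ → container 4 (remaining 7 m³)
21 m³ → container 5 (remaining 9 m³)
21 m³ → container 6 (remaining 9 m³)
20 m³ → container 7 (remaining 10 m³)
20 m³ → container 8 (remaining 10 m³)
18 m³ → container 9 (remaining 12 m³)
15 m³ → container 10 (remaining 15 m³)
14 m³ → container 10 (remaining 1 m³)
13 m³ → container 11 (remaining 17 m³)
13 m³ → container 11 (remaining 4 m³)
12 m³ → container 9 (remaining 0 m³)
11 m³ → container 12 (remaining 19 m³)
8 m³ → container 5 (remaining 1 m³)
5 m³ → container 4 (remaining 2 m³)
5 m³ → container 6 (remaining 4 m³)

12 containers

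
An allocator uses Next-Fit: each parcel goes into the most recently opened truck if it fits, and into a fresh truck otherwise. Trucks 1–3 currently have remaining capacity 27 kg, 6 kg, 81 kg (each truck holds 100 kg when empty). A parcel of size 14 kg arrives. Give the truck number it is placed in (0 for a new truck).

3

Next-Fit only looks at truck 3, which has 81 kg free.
14 kg fits there.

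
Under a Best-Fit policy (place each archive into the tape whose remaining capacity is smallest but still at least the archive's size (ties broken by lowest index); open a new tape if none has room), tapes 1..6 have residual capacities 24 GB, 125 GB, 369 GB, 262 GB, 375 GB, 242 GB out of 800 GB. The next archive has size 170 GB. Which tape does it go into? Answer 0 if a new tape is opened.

6

Tapes with room: tape 3 (369 GB), tape 4 (262 GB), tape 5 (375 GB), tape 6 (242 GB).
Tightest fit is tape 6 with 242 GB free.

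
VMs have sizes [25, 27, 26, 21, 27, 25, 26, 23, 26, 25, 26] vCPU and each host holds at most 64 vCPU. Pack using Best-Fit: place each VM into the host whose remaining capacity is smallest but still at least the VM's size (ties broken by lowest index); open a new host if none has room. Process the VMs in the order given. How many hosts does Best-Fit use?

Put 25 vCPU in host 1; 39 vCPU remain.
Put 27 vCPU in host 1; 12 vCPU remain.
Put 26 vCPU in host 2; 38 vCPU remain.
Put 21 vCPU in host 2; 17 vCPU remain.
Put 27 vCPU in host 3; 37 vCPU remain.
Put 25 vCPU in host 3; 12 vCPU remain.
Put 26 vCPU in host 4; 38 vCPU remain.
Put 23 vCPU in host 4; 15 vCPU remain.
Put 26 vCPU in host 5; 38 vCPU remain.
Put 25 vCPU in host 5; 13 vCPU remain.
Put 26 vCPU in host 6; 38 vCPU remain.
Final hosts: [25,27] [26,21] [27,25] [26,23] [26,25] [26].

6 hosts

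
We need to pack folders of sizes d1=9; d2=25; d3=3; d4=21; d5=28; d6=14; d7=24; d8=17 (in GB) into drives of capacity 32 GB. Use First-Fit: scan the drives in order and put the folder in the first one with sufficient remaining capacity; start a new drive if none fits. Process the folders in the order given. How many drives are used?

drive 1: place d1 (9 GB), 23 GB left
drive 2: place d2 (25 GB), 7 GB left
drive 1: place d3 (3 GB), 20 GB left
drive 3: place d4 (21 GB), 11 GB left
drive 4: place d5 (28 GB), 4 GB left
drive 1: place d6 (14 GB), 6 GB left
drive 5: place d7 (24 GB), 8 GB left
drive 6: place d8 (17 GB), 15 GB left
Final drives: [9,3,14] [25] [21] [28] [24] [17].

6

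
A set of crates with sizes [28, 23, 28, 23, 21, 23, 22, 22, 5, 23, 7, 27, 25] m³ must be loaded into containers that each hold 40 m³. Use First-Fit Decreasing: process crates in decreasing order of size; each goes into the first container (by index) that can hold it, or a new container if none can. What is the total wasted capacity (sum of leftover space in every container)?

163

Sorted descending: 28, 28, 27, 25, 23, 23, 23, 23, 22, 22, 21, 7, 5.
Put 28 m³ in container 1; 12 m³ remain.
Put 28 m³ in container 2; 12 m³ remain.
Put 27 m³ in container 3; 13 m³ remain.
Put 25 m³ in container 4; 15 m³ remain.
Put 23 m³ in container 5; 17 m³ remain.
Put 23 m³ in container 6; 17 m³ remain.
Put 23 m³ in container 7; 17 m³ remain.
Put 23 m³ in container 8; 17 m³ remain.
Put 22 m³ in container 9; 18 m³ remain.
Put 22 m³ in container 10; 18 m³ remain.
Put 21 m³ in container 11; 19 m³ remain.
Put 7 m³ in container 1; 5 m³ remain.
Put 5 m³ in container 1; 0 m³ remain.
11 containers × 40 m³ = 440 m³; used 277 m³; unused 163 m³.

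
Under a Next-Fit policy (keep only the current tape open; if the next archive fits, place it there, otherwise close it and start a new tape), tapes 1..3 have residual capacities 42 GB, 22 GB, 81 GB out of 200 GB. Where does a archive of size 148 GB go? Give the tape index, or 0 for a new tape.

0

Next-Fit only looks at tape 3, which has 81 GB free.
148 GB does not fit, so a new tape is opened.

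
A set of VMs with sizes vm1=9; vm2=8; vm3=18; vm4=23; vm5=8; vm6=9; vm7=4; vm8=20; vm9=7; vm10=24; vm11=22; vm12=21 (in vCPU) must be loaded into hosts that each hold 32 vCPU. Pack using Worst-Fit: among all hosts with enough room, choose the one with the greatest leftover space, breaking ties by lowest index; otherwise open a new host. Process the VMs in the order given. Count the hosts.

vm1 (9 vCPU) → host 1 (remaining 23 vCPU)
vm2 (8 vCPU) → host 1 (remaining 15 vCPU)
vm3 (18 vCPU) → host 2 (remaining 14 vCPU)
vm4 (23 vCPU) → host 3 (remaining 9 vCPU)
vm5 (8 vCPU) → host 1 (remaining 7 vCPU)
vm6 (9 vCPU) → host 2 (remaining 5 vCPU)
vm7 (4 vCPU) → host 3 (remaining 5 vCPU)
vm8 (20 vCPU) → host 4 (remaining 12 vCPU)
vm9 (7 vCPU) → host 4 (remaining 5 vCPU)
vm10 (24 vCPU) → host 5 (remaining 8 vCPU)
vm11 (22 vCPU) → host 6 (remaining 10 vCPU)
vm12 (21 vCPU) → host 7 (remaining 11 vCPU)

7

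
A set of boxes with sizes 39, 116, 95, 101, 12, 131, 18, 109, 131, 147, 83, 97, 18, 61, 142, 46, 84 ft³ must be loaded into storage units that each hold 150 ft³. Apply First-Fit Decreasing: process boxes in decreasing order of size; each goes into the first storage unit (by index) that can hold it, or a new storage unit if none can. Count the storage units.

Sorted descending: 147, 142, 131, 131, 116, 109, 101, 97, 95, 84, 83, 61, 46, 39, 18, 18, 12.
Put 147 ft³ in storage unit 1; 3 ft³ remain.
Put 142 ft³ in storage unit 2; 8 ft³ remain.
Put 131 ft³ in storage unit 3; 19 ft³ remain.
Put 131 ft³ in storage unit 4; 19 ft³ remain.
Put 116 ft³ in storage unit 5; 34 ft³ remain.
Put 109 ft³ in storage unit 6; 41 ft³ remain.
Put 101 ft³ in storage unit 7; 49 ft³ remain.
Put 97 ft³ in storage unit 8; 53 ft³ remain.
Put 95 ft³ in storage unit 9; 55 ft³ remain.
Put 84 ft³ in storage unit 10; 66 ft³ remain.
Put 83 ft³ in storage unit 11; 67 ft³ remain.
Put 61 ft³ in storage unit 10; 5 ft³ remain.
Put 46 ft³ in storage unit 7; 3 ft³ remain.
Put 39 ft³ in storage unit 6; 2 ft³ remain.
Put 18 ft³ in storage unit 3; 1 ft³ remain.
Put 18 ft³ in storage unit 4; 1 ft³ remain.
Put 12 ft³ in storage unit 5; 22 ft³ remain.
Final storage units: [147] [142] [131,18] [131,18] [116,12] [109,39] [101,46] [97] [95] [84,61] [83].

11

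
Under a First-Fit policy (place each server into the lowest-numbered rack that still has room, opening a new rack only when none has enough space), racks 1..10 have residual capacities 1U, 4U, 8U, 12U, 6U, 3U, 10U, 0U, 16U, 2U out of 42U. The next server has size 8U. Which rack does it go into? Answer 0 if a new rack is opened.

3

Racks with room: rack 3 (8U), rack 4 (12U), rack 7 (10U), rack 9 (16U).
The first with room is rack 3.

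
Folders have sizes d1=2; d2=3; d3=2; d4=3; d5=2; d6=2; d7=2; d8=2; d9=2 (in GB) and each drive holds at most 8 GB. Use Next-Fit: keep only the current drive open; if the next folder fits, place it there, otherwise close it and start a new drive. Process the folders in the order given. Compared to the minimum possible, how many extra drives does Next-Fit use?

Next-Fit: [2,3,2] [3,2,2] [2,2,2] → 3 drives.
Total size 20 GB; any packing needs at least ⌈20/8⌉ = 3 drives.
So 3 is already optimal.

0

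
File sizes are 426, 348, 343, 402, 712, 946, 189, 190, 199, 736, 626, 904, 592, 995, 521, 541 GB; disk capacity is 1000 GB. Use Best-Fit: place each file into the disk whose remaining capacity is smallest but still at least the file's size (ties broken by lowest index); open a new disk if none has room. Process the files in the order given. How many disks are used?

426 GB → disk 1 (remaining 574 GB)
348 GB → disk 1 (remaining 226 GB)
343 GB → disk 2 (remaining 657 GB)
402 GB → disk 2 (remaining 255 GB)
712 GB → disk 3 (remaining 288 GB)
946 GB → disk 4 (remaining 54 GB)
189 GB → disk 1 (remaining 37 GB)
190 GB → disk 2 (remaining 65 GB)
199 GB → disk 3 (remaining 89 GB)
736 GB → disk 5 (remaining 264 GB)
626 GB → disk 6 (remaining 374 GB)
904 GB → disk 7 (remaining 96 GB)
592 GB → disk 8 (remaining 408 GB)
995 GB → disk 9 (remaining 5 GB)
521 GB → disk 10 (remaining 479 GB)
541 GB → disk 11 (remaining 459 GB)

11 disks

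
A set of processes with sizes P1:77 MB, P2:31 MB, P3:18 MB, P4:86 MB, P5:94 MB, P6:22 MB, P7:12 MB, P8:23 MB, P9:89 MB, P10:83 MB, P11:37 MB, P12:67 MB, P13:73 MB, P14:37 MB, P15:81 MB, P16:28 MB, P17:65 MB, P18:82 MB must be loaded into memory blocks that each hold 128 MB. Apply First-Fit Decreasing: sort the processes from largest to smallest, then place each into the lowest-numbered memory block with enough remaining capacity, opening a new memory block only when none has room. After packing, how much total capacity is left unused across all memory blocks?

Sorted descending: 94, 89, 86, 83, 82, 81, 77, 73, 67, 65, 37, 37, 31, 28, 23, 22, 18, 12.
Put 94 MB in memory block 1; 34 MB remain.
Put 89 MB in memory block 2; 39 MB remain.
Put 86 MB in memory block 3; 42 MB remain.
Put 83 MB in memory block 4; 45 MB remain.
Put 82 MB in memory block 5; 46 MB remain.
Put 81 MB in memory block 6; 47 MB remain.
Put 77 MB in memory block 7; 51 MB remain.
Put 73 MB in memory block 8; 55 MB remain.
Put 67 MB in memory block 9; 61 MB remain.
Put 65 MB in memory block 10; 63 MB remain.
Put 37 MB in memory block 2; 2 MB remain.
Put 37 MB in memory block 3; 5 MB remain.
Put 31 MB in memory block 1; 3 MB remain.
Put 28 MB in memory block 4; 17 MB remain.
Put 23 MB in memory block 5; 23 MB remain.
Put 22 MB in memory block 5; 1 MB remain.
Put 18 MB in memory block 6; 29 MB remain.
Put 12 MB in memory block 4; 5 MB remain.
10 memory blocks × 128 MB = 1280 MB; used 1005 MB; unused 275 MB.

275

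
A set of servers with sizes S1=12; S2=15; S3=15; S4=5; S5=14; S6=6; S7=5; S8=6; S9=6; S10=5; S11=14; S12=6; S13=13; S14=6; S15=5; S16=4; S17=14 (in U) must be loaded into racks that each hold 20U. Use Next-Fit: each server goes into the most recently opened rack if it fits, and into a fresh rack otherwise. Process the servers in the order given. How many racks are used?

9 racks

rack 1: place S1 (12U), 8U left
rack 2: place S2 (15U), 5U left
rack 3: place S3 (15U), 5U left
rack 3: place S4 (5U), 0U left
rack 4: place S5 (14U), 6U left
rack 4: place S6 (6U), 0U left
rack 5: place S7 (5U), 15U left
rack 5: place S8 (6U), 9U left
rack 5: place S9 (6U), 3U left
rack 6: place S10 (5U), 15U left
rack 6: place S11 (14U), 1U left
rack 7: place S12 (6U), 14U left
rack 7: place S13 (13U), 1U left
rack 8: place S14 (6U), 14U left
rack 8: place S15 (5U), 9U left
rack 8: place S16 (4U), 5U left
rack 9: place S17 (14U), 6U left
Final racks: [12] [15] [15,5] [14,6] [5,6,6] [5,14] [6,13] [6,5,4] [14].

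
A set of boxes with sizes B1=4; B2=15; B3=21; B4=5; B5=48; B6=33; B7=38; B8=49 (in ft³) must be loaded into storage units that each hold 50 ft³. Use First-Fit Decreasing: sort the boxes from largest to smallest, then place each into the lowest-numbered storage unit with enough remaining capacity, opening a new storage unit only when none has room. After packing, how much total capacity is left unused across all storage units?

Sorted descending: 49, 48, 38, 33, 21, 15, 5, 4.
storage unit 1: place 49 ft³, 1 ft³ left
storage unit 2: place 48 ft³, 2 ft³ left
storage unit 3: place 38 ft³, 12 ft³ left
storage unit 4: place 33 ft³, 17 ft³ left
storage unit 5: place 21 ft³, 29 ft³ left
storage unit 4: place 15 ft³, 2 ft³ left
storage unit 3: place 5 ft³, 7 ft³ left
storage unit 3: place 4 ft³, 3 ft³ left
5 storage units × 50 ft³ = 250 ft³; used 213 ft³; unused 37 ft³.

37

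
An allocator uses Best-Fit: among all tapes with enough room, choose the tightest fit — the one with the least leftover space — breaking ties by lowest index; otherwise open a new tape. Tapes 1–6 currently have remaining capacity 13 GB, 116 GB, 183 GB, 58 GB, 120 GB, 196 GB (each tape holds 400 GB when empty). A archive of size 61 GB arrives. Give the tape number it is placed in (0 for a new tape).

2

Tapes with room: tape 2 (116 GB), tape 3 (183 GB), tape 5 (120 GB), tape 6 (196 GB).
Tightest fit is tape 2 with 116 GB free.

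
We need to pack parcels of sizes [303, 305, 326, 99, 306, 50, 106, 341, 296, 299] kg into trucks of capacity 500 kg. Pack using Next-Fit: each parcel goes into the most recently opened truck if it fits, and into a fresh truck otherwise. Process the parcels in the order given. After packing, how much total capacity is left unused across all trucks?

truck 1: place 303 kg, 197 kg left
truck 2: place 305 kg, 195 kg left
truck 3: place 326 kg, 174 kg left
truck 3: place 99 kg, 75 kg left
truck 4: place 306 kg, 194 kg left
truck 4: place 50 kg, 144 kg left
truck 4: place 106 kg, 38 kg left
truck 5: place 341 kg, 159 kg left
truck 6: place 296 kg, 204 kg left
truck 7: place 299 kg, 201 kg left
7 trucks × 500 kg = 3500 kg; used 2431 kg; unused 1069 kg.

1069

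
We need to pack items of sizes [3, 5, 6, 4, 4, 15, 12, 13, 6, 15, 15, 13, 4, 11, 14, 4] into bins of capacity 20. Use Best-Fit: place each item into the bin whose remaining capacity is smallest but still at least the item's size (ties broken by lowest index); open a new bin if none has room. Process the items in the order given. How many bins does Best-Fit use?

bin 1: place 3, 17 left
bin 1: place 5, 12 left
bin 1: place 6, 6 left
bin 1: place 4, 2 left
bin 2: place 4, 16 left
bin 2: place 15, 1 left
bin 3: place 12, 8 left
bin 4: place 13, 7 left
bin 4: place 6, 1 left
bin 5: place 15, 5 left
bin 6: place 15, 5 left
bin 7: place 13, 7 left
bin 5: place 4, 1 left
bin 8: place 11, 9 left
bin 9: place 14, 6 left
bin 6: place 4, 1 left
Final bins: [3,5,6,4] [4,15] [12] [13,6] [15,4] [15,4] [13] [11] [14].

9 bins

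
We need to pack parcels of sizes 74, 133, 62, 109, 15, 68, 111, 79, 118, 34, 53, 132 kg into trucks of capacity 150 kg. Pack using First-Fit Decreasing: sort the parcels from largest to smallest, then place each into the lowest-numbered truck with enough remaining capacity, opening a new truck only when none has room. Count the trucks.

Sorted descending: 133, 132, 118, 111, 109, 79, 74, 68, 62, 53, 34, 15.
Put 133 kg in truck 1; 17 kg remain.
Put 132 kg in truck 2; 18 kg remain.
Put 118 kg in truck 3; 32 kg remain.
Put 111 kg in truck 4; 39 kg remain.
Put 109 kg in truck 5; 41 kg remain.
Put 79 kg in truck 6; 71 kg remain.
Put 74 kg in truck 7; 76 kg remain.
Put 68 kg in truck 6; 3 kg remain.
Put 62 kg in truck 7; 14 kg remain.
Put 53 kg in truck 8; 97 kg remain.
Put 34 kg in truck 4; 5 kg remain.
Put 15 kg in truck 1; 2 kg remain.
Final trucks: [133,15] [132] [118] [111,34] [109] [79,68] [74,62] [53].

8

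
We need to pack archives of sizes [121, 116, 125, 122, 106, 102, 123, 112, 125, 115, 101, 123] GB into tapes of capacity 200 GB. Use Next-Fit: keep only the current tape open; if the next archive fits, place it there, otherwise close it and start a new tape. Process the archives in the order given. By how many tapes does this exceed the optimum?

0

Next-Fit: [121] [116] [125] [122] [106] [102] [123] [112] [125] [115] [101] [123] → 12 tapes.
12 archives exceed 100 GB (half the capacity), and no two of those can share a tape, so at least 12 tapes are needed.
So 12 is already optimal.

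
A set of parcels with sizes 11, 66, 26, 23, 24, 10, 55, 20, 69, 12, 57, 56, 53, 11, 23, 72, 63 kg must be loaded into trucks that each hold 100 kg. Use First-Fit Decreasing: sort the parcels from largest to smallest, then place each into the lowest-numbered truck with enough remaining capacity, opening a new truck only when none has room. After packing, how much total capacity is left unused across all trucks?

149

Sorted descending: 72, 69, 66, 63, 57, 56, 55, 53, 26, 24, 23, 23, 20, 12, 11, 11, 10.
72 kg → truck 1 (remaining 28 kg)
69 kg → truck 2 (remaining 31 kg)
66 kg → truck 3 (remaining 34 kg)
63 kg → truck 4 (remaining 37 kg)
57 kg → truck 5 (remaining 43 kg)
56 kg → truck 6 (remaining 44 kg)
55 kg → truck 7 (remaining 45 kg)
53 kg → truck 8 (remaining 47 kg)
26 kg → truck 1 (remaining 2 kg)
24 kg → truck 2 (remaining 7 kg)
23 kg → truck 3 (remaining 11 kg)
23 kg → truck 4 (remaining 14 kg)
20 kg → truck 5 (remaining 23 kg)
12 kg → truck 4 (remaining 2 kg)
11 kg → truck 3 (remaining 0 kg)
11 kg → truck 5 (remaining 12 kg)
10 kg → truck 5 (remaining 2 kg)
8 trucks × 100 kg = 800 kg; used 651 kg; unused 149 kg.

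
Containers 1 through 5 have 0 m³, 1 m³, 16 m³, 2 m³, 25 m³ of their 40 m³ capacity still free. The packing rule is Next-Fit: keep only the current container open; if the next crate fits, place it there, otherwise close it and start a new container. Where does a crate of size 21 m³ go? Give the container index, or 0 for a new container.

Next-Fit only looks at container 5, which has 25 m³ free.
21 m³ fits there.

5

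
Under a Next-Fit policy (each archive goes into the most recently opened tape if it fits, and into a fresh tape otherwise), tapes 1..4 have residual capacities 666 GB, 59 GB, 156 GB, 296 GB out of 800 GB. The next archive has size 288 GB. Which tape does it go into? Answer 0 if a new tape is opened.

4

Next-Fit only looks at tape 4, which has 296 GB free.
288 GB fits there.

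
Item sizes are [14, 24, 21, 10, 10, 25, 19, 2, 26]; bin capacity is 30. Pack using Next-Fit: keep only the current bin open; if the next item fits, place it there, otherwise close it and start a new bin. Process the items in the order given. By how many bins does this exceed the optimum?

1

Next-Fit: [14] [24] [21] [10,10] [25] [19,2] [26] → 7 bins.
Total size 151; any packing needs at least ⌈151/30⌉ = 6 bins.
An optimal packing achieves that bound: [26,2] [25] [24] [21] [19,10] [14,10] → 6 bins.
Excess: 7 − 6 = 1.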